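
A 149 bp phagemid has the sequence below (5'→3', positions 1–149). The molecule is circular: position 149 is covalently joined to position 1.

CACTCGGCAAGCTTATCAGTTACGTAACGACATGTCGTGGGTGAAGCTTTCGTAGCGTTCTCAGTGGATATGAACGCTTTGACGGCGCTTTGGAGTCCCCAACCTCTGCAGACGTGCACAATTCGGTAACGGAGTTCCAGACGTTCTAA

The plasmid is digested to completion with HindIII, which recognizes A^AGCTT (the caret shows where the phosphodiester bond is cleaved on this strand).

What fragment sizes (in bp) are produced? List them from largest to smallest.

114, 35 bp

HindIII sites (AAGCTT) start at positions 9, 44.
HindIII cuts after the first base of each site, so after positions 9, 44.
Circular molecule, 2 cuts → 2 fragments:
  10–44 → 35 bp
  45–149 then 1–9 → 105 + 9 = 114 bp
Sorted largest to smallest: 114, 35 bp.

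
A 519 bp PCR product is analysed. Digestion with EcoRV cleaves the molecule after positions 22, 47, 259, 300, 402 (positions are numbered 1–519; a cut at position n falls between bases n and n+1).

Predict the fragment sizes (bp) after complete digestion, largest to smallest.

Linear molecule, 5 cuts → 6 fragments:
  22 − 0 = 22 bp
  47 − 22 = 25 bp
  259 − 47 = 212 bp
  300 − 259 = 41 bp
  402 − 300 = 102 bp
  519 − 402 = 117 bp
Sorted largest to smallest: 212, 117, 102, 41, 25, 22 bp.

212, 117, 102, 41, 25, 22 bp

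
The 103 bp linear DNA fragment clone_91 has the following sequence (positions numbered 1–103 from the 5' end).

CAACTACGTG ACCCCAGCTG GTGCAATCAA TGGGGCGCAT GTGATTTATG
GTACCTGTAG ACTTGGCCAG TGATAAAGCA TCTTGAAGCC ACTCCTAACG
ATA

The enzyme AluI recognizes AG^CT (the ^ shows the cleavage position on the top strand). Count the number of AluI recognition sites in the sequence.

AGCT occurs starting at position 16.
AluI cuts at 1 site.

1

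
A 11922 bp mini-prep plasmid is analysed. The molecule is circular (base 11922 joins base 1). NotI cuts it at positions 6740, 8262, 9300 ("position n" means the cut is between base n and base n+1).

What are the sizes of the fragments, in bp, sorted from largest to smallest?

Circular molecule, 3 cuts → 3 fragments:
  8262 − 6740 = 1522 bp
  9300 − 8262 = 1038 bp
  wrap: 11922 − 9300 + 6740 = 9362 bp
Sorted largest to smallest: 9362, 1522, 1038 bp.

9362, 1522, 1038 bp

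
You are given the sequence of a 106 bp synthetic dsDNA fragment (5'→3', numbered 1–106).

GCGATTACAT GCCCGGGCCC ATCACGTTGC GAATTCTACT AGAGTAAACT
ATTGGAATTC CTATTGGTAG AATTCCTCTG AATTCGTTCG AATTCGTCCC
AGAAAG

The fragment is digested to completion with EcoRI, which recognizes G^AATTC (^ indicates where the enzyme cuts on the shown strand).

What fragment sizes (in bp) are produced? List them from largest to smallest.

EcoRI sites (GAATTC) start at positions 31, 55, 70, 80, 90.
EcoRI cuts after the first base of each site, so after positions 31, 55, 70, 80, 90.
Linear molecule, 5 cuts → 6 fragments:
  1–31 → 31 bp
  32–55 → 24 bp
  56–70 → 15 bp
  71–80 → 10 bp
  81–90 → 10 bp
  91–106 → 16 bp
Sorted largest to smallest: 31, 24, 16, 15, 10, 10 bp.

31, 24, 16, 15, 10, 10 bp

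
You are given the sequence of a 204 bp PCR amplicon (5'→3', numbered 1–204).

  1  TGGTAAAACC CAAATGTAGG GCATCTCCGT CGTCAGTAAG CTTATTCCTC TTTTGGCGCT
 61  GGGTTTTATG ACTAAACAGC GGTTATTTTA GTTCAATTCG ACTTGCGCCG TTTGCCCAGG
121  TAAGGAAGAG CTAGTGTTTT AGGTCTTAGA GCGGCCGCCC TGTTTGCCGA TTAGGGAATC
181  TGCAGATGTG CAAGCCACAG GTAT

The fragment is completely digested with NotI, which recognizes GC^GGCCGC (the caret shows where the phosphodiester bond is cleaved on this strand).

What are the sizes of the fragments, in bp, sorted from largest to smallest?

152, 52 bp

The NotI site (GCGGCCGC) starts at position 151.
NotI cuts after base 2 of each site, so after position 152.
Linear molecule, 1 cut → 2 fragments:
  1–152 → 152 bp
  153–204 → 52 bp
Sorted largest to smallest: 152, 52 bp.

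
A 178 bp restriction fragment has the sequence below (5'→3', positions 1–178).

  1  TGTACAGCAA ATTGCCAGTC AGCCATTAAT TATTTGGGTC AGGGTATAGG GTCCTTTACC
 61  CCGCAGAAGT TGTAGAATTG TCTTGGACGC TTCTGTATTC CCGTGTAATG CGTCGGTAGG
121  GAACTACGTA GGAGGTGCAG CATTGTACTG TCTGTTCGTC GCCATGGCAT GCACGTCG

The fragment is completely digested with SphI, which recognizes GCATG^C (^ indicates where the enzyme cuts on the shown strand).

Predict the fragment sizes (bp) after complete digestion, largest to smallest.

The SphI site (GCATGC) starts at position 167.
SphI cuts after base 5 of each site (before the last base), so after position 171.
Linear molecule, 1 cut → 2 fragments:
  1–171 → 171 bp
  172–178 → 7 bp
Sorted largest to smallest: 171, 7 bp.

171, 7 bp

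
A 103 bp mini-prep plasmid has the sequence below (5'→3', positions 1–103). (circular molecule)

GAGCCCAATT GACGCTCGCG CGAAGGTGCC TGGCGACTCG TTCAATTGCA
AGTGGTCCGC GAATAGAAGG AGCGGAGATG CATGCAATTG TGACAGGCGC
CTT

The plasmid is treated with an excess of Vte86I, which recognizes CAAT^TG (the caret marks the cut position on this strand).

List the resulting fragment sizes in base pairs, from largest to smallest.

Vte86I sites (CAATTG) start at positions 6, 43, 85.
Vte86I cuts after base 4 of each site, so after positions 9, 46, 88.
Circular molecule, 3 cuts → 3 fragments:
  10–46 → 37 bp
  47–88 → 42 bp
  89–103 then 1–9 → 15 + 9 = 24 bp
Sorted largest to smallest: 42, 37, 24 bp.

42, 37, 24 bp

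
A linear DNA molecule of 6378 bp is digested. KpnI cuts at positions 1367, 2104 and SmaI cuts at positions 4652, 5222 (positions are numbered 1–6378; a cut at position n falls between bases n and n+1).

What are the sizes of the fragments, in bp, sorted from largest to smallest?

2548, 1367, 1156, 737, 570 bp

Combined cut positions (sorted): 1367, 2104, 4652, 5222.
Linear molecule, 4 cuts → 5 fragments:
  1367 − 0 = 1367 bp
  2104 − 1367 = 737 bp
  4652 − 2104 = 2548 bp
  5222 − 4652 = 570 bp
  6378 − 5222 = 1156 bp
Sorted largest to smallest: 2548, 1367, 1156, 737, 570 bp.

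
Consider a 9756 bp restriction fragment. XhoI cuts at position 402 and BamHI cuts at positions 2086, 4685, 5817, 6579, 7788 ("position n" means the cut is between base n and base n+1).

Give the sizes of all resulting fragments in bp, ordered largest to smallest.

Combined cut positions (sorted): 402, 2086, 4685, 5817, 6579, 7788.
Linear molecule, 6 cuts → 7 fragments:
  402 − 0 = 402 bp
  2086 − 402 = 1684 bp
  4685 − 2086 = 2599 bp
  5817 − 4685 = 1132 bp
  6579 − 5817 = 762 bp
  7788 − 6579 = 1209 bp
  9756 − 7788 = 1968 bp
Sorted largest to smallest: 2599, 1968, 1684, 1209, 1132, 762, 402 bp.

2599, 1968, 1684, 1209, 1132, 762, 402 bp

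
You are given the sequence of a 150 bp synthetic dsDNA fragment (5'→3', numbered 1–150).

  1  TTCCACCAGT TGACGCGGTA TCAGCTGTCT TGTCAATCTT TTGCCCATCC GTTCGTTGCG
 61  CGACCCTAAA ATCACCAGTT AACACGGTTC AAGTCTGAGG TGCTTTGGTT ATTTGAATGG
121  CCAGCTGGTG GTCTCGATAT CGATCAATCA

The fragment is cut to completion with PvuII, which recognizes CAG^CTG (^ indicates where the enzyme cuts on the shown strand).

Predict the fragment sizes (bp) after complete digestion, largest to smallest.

100, 26, 24 bp

PvuII sites (CAGCTG) start at positions 22, 122.
PvuII cuts after base 3 of each site, so after positions 24, 124.
Linear molecule, 2 cuts → 3 fragments:
  1–24 → 24 bp
  25–124 → 100 bp
  125–150 → 26 bp
Sorted largest to smallest: 100, 26, 24 bp.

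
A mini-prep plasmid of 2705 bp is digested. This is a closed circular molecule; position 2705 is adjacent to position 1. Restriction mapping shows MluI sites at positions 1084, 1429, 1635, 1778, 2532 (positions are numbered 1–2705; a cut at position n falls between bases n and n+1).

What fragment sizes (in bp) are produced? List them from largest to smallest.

Circular molecule, 5 cuts → 5 fragments:
  1429 − 1084 = 345 bp
  1635 − 1429 = 206 bp
  1778 − 1635 = 143 bp
  2532 − 1778 = 754 bp
  wrap: 2705 − 2532 + 1084 = 1257 bp
Sorted largest to smallest: 1257, 754, 345, 206, 143 bp.

1257, 754, 345, 206, 143 bp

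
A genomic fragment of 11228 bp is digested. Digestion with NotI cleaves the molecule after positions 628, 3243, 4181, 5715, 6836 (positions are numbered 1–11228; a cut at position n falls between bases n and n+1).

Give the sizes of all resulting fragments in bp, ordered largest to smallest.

Linear molecule, 5 cuts → 6 fragments:
  628 − 0 = 628 bp
  3243 − 628 = 2615 bp
  4181 − 3243 = 938 bp
  5715 − 4181 = 1534 bp
  6836 − 5715 = 1121 bp
  11228 − 6836 = 4392 bp
Sorted largest to smallest: 4392, 2615, 1534, 1121, 938, 628 bp.

4392, 2615, 1534, 1121, 938, 628 bp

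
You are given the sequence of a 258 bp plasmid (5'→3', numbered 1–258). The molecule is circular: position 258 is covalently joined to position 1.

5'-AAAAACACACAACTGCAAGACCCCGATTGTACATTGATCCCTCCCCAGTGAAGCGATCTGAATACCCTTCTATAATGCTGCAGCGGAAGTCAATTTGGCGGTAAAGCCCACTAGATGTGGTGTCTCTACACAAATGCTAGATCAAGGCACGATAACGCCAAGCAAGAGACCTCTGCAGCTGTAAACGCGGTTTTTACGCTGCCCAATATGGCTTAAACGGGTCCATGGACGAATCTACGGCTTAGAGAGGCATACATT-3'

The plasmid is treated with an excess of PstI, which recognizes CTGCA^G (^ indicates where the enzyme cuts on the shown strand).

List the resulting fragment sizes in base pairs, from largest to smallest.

163, 95 bp

PstI sites (CTGCAG) start at positions 78, 173.
PstI cuts after base 5 of each site (before the last base), so after positions 82, 177.
Circular molecule, 2 cuts → 2 fragments:
  83–177 → 95 bp
  178–258 then 1–82 → 81 + 82 = 163 bp
Sorted largest to smallest: 163, 95 bp.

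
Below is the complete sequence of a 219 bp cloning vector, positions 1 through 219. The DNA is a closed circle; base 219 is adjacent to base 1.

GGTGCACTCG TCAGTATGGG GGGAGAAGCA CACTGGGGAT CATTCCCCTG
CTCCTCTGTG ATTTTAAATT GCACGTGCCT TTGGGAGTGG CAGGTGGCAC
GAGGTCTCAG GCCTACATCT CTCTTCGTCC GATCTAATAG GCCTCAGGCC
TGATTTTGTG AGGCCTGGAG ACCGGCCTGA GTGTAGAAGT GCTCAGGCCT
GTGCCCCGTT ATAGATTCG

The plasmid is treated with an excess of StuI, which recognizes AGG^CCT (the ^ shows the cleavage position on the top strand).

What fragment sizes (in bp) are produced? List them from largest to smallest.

StuI sites (AGGCCT) start at positions 109, 139, 146, 161, 195.
StuI cuts after base 3 of each site, so after positions 111, 141, 148, 163, 197.
Circular molecule, 5 cuts → 5 fragments:
  112–141 → 30 bp
  142–148 → 7 bp
  149–163 → 15 bp
  164–197 → 34 bp
  198–219 then 1–111 → 22 + 111 = 133 bp
Sorted largest to smallest: 133, 34, 30, 15, 7 bp.

133, 34, 30, 15, 7 bp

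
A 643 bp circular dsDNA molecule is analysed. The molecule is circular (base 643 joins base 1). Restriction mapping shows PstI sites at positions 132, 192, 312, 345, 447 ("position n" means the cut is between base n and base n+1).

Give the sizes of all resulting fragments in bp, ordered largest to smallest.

Circular molecule, 5 cuts → 5 fragments:
  192 − 132 = 60 bp
  312 − 192 = 120 bp
  345 − 312 = 33 bp
  447 − 345 = 102 bp
  wrap: 643 − 447 + 132 = 328 bp
Sorted largest to smallest: 328, 120, 102, 60, 33 bp.

328, 120, 102, 60, 33 bp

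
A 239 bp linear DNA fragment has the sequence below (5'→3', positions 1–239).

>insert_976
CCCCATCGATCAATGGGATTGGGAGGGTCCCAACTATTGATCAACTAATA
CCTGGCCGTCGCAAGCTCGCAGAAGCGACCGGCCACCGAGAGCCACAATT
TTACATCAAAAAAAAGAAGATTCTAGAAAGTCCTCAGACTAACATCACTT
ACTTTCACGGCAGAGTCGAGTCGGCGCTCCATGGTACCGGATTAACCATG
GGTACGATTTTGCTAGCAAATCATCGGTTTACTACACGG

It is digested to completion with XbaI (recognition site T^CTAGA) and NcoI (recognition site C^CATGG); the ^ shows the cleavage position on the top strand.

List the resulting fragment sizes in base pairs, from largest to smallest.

The XbaI site (TCTAGA) starts at position 122.
XbaI cuts after the first base of each site, so after position 122.
NcoI sites (CCATGG) start at positions 179, 196.
NcoI cuts after the first base of each site, so after positions 179, 196.
Combined cut positions: 122, 179, 196.
Linear molecule, 3 cuts → 4 fragments:
  1–122 → 122 bp
  123–179 → 57 bp
  180–196 → 17 bp
  197–239 → 43 bp
Sorted largest to smallest: 122, 57, 43, 17 bp.

122, 57, 43, 17 bp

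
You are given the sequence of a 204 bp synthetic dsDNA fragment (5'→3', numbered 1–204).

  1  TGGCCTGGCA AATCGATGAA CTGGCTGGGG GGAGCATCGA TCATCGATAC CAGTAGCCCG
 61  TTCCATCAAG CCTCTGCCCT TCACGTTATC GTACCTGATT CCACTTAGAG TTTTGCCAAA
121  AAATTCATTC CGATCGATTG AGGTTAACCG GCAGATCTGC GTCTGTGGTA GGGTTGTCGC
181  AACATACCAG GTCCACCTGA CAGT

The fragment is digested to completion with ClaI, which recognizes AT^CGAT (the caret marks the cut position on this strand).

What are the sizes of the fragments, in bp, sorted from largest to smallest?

90, 70, 24, 13, 7 bp

ClaI sites (ATCGAT) start at positions 12, 36, 43, 133.
ClaI cuts after base 2 of each site, so after positions 13, 37, 44, 134.
Linear molecule, 4 cuts → 5 fragments:
  1–13 → 13 bp
  14–37 → 24 bp
  38–44 → 7 bp
  45–134 → 90 bp
  135–204 → 70 bp
Sorted largest to smallest: 90, 70, 24, 13, 7 bp.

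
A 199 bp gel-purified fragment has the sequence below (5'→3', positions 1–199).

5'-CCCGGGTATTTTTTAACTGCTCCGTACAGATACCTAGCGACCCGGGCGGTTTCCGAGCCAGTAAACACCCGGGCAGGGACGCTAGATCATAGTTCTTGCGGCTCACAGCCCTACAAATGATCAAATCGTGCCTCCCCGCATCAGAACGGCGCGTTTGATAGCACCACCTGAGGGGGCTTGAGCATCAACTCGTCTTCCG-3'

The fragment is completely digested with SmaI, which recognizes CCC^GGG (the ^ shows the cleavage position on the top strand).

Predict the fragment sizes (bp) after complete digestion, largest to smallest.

SmaI sites (CCCGGG) start at positions 1, 41, 68.
SmaI cuts after base 3 of each site, so after positions 3, 43, 70.
Linear molecule, 3 cuts → 4 fragments:
  1–3 → 3 bp
  4–43 → 40 bp
  44–70 → 27 bp
  71–199 → 129 bp
Sorted largest to smallest: 129, 40, 27, 3 bp.

129, 40, 27, 3 bp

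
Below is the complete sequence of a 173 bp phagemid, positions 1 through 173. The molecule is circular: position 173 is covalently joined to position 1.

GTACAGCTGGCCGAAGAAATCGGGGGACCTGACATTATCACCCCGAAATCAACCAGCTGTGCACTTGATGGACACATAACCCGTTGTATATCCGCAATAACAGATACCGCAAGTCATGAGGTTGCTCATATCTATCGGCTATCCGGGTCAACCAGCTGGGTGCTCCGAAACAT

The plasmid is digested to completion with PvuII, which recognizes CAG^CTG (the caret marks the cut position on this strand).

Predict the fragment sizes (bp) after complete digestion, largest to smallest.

PvuII sites (CAGCTG) start at positions 4, 54, 153.
PvuII cuts after base 3 of each site, so after positions 6, 56, 155.
Circular molecule, 3 cuts → 3 fragments:
  7–56 → 50 bp
  57–155 → 99 bp
  156–173 then 1–6 → 18 + 6 = 24 bp
Sorted largest to smallest: 99, 50, 24 bp.

99, 50, 24 bp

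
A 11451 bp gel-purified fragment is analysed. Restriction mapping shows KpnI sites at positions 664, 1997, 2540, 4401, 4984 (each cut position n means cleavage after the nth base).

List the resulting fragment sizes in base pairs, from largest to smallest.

Linear molecule, 5 cuts → 6 fragments:
  664 − 0 = 664 bp
  1997 − 664 = 1333 bp
  2540 − 1997 = 543 bp
  4401 − 2540 = 1861 bp
  4984 − 4401 = 583 bp
  11451 − 4984 = 6467 bp
Sorted largest to smallest: 6467, 1861, 1333, 664, 583, 543 bp.

6467, 1861, 1333, 664, 583, 543 bp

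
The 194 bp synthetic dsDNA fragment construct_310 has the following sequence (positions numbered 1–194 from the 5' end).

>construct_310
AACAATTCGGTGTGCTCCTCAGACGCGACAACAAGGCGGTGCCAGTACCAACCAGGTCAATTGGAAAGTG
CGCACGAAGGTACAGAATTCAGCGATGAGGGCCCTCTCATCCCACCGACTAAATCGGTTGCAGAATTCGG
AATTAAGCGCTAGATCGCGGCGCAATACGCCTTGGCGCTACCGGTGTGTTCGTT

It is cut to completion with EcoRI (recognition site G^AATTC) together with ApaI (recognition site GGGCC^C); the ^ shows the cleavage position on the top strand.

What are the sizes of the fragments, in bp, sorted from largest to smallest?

EcoRI sites (GAATTC) start at positions 85, 133.
EcoRI cuts after the first base of each site, so after positions 85, 133.
The ApaI site (GGGCCC) starts at position 99.
ApaI cuts after base 5 of each site (before the last base), so after position 103.
Combined cut positions: 85, 103, 133.
Linear molecule, 3 cuts → 4 fragments:
  1–85 → 85 bp
  86–103 → 18 bp
  104–133 → 30 bp
  134–194 → 61 bp
Sorted largest to smallest: 85, 61, 30, 18 bp.

85, 61, 30, 18 bp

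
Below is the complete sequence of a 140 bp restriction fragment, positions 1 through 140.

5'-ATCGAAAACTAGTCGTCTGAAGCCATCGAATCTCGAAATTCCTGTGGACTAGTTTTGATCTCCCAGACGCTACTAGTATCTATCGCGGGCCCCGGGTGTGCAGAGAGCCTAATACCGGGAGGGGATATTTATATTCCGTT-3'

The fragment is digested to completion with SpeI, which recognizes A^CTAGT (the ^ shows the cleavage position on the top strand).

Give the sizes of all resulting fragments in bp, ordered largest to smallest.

SpeI sites (ACTAGT) start at positions 8, 48, 72.
SpeI cuts after the first base of each site, so after positions 8, 48, 72.
Linear molecule, 3 cuts → 4 fragments:
  1–8 → 8 bp
  9–48 → 40 bp
  49–72 → 24 bp
  73–140 → 68 bp
Sorted largest to smallest: 68, 40, 24, 8 bp.

68, 40, 24, 8 bp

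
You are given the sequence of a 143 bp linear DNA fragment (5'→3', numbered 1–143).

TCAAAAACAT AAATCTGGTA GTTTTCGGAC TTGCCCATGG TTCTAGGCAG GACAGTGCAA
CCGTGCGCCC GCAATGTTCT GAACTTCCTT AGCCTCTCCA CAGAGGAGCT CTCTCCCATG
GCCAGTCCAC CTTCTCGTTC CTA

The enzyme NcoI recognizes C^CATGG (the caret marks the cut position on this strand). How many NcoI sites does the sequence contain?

2

CCATGG occurs starting at positions 35, 116.
NcoI cuts at 2 sites.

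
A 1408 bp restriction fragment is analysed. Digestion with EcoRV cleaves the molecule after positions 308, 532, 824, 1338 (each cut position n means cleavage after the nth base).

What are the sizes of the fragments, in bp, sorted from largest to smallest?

514, 308, 292, 224, 70 bp

Linear molecule, 4 cuts → 5 fragments:
  308 − 0 = 308 bp
  532 − 308 = 224 bp
  824 − 532 = 292 bp
  1338 − 824 = 514 bp
  1408 − 1338 = 70 bp
Sorted largest to smallest: 514, 308, 292, 224, 70 bp.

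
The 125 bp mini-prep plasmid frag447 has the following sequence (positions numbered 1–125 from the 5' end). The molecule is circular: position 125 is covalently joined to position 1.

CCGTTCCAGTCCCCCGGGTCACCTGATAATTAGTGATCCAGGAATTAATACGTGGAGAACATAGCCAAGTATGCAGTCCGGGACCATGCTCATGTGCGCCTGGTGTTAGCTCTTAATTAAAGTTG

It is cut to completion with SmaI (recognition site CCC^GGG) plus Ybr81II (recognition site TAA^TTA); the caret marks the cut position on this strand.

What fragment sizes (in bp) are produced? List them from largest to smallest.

The SmaI site (CCCGGG) starts at position 13.
SmaI cuts after base 3 of each site, so after position 15.
Ybr81II sites (TAATTA) start at positions 27, 114.
Ybr81II cuts after base 3 of each site, so after positions 29, 116.
Combined cut positions: 15, 29, 116.
Circular molecule, 3 cuts → 3 fragments:
  16–29 → 14 bp
  30–116 → 87 bp
  117–125 then 1–15 → 9 + 15 = 24 bp
Sorted largest to smallest: 87, 24, 14 bp.

87, 24, 14 bp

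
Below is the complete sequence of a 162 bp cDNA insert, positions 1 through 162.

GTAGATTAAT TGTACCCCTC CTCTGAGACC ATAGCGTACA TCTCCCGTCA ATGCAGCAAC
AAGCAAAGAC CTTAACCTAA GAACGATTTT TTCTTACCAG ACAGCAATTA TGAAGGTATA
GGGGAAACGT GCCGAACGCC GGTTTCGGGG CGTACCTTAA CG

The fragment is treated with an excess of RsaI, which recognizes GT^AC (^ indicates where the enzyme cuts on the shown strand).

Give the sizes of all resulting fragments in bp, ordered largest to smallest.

RsaI sites (GTAC) start at positions 12, 36, 152.
RsaI cuts after base 2 of each site, so after positions 13, 37, 153.
Linear molecule, 3 cuts → 4 fragments:
  1–13 → 13 bp
  14–37 → 24 bp
  38–153 → 116 bp
  154–162 → 9 bp
Sorted largest to smallest: 116, 24, 13, 9 bp.

116, 24, 13, 9 bp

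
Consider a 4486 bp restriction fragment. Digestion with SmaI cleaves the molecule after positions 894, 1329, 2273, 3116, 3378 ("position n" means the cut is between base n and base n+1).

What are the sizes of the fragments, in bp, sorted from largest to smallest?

Linear molecule, 5 cuts → 6 fragments:
  894 − 0 = 894 bp
  1329 − 894 = 435 bp
  2273 − 1329 = 944 bp
  3116 − 2273 = 843 bp
  3378 − 3116 = 262 bp
  4486 − 3378 = 1108 bp
Sorted largest to smallest: 1108, 944, 894, 843, 435, 262 bp.

1108, 944, 894, 843, 435, 262 bp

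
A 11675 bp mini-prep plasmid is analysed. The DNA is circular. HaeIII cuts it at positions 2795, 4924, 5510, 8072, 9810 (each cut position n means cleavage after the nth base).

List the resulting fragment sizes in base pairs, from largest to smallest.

4660, 2562, 2129, 1738, 586 bp

Circular molecule, 5 cuts → 5 fragments:
  4924 − 2795 = 2129 bp
  5510 − 4924 = 586 bp
  8072 − 5510 = 2562 bp
  9810 − 8072 = 1738 bp
  wrap: 11675 − 9810 + 2795 = 4660 bp
Sorted largest to smallest: 4660, 2562, 2129, 1738, 586 bp.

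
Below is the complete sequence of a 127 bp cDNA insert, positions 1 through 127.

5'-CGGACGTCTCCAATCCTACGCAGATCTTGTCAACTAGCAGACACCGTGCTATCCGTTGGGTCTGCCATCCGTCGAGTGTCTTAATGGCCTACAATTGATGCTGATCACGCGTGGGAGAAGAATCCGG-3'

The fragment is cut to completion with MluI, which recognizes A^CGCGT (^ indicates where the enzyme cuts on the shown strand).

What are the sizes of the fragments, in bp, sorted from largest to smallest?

107, 20 bp

The MluI site (ACGCGT) starts at position 107.
MluI cuts after the first base of each site, so after position 107.
Linear molecule, 1 cut → 2 fragments:
  1–107 → 107 bp
  108–127 → 20 bp
Sorted largest to smallest: 107, 20 bp.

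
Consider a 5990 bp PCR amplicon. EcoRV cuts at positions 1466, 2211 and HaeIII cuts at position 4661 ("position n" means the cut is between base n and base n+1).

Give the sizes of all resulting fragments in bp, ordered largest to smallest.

Combined cut positions (sorted): 1466, 2211, 4661.
Linear molecule, 3 cuts → 4 fragments:
  1466 − 0 = 1466 bp
  2211 − 1466 = 745 bp
  4661 − 2211 = 2450 bp
  5990 − 4661 = 1329 bp
Sorted largest to smallest: 2450, 1466, 1329, 745 bp.

2450, 1466, 1329, 745 bp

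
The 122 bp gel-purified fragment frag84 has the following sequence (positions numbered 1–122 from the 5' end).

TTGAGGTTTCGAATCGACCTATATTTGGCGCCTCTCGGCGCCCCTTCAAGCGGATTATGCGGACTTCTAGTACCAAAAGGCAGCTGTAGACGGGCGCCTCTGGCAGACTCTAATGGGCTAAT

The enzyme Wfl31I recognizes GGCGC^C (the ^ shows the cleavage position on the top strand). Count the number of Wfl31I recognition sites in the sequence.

GGCGCC occurs starting at positions 27, 37, 93.
Wfl31I cuts at 3 sites.

3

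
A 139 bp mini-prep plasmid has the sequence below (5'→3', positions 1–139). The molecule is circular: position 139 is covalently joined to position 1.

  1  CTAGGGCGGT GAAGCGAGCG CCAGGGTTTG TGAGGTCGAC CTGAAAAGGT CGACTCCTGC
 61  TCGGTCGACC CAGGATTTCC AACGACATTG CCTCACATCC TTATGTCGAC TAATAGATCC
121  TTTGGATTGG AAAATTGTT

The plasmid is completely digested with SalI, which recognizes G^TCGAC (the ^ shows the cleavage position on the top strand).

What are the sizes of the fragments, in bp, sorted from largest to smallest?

SalI sites (GTCGAC) start at positions 35, 49, 64, 105.
SalI cuts after the first base of each site, so after positions 35, 49, 64, 105.
Circular molecule, 4 cuts → 4 fragments:
  36–49 → 14 bp
  50–64 → 15 bp
  65–105 → 41 bp
  106–139 then 1–35 → 34 + 35 = 69 bp
Sorted largest to smallest: 69, 41, 15, 14 bp.

69, 41, 15, 14 bp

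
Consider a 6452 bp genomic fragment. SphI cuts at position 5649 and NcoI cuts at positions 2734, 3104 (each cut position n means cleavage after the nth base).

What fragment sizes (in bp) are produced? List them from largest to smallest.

2734, 2545, 803, 370 bp

Combined cut positions (sorted): 2734, 3104, 5649.
Linear molecule, 3 cuts → 4 fragments:
  2734 − 0 = 2734 bp
  3104 − 2734 = 370 bp
  5649 − 3104 = 2545 bp
  6452 − 5649 = 803 bp
Sorted largest to smallest: 2734, 2545, 803, 370 bp.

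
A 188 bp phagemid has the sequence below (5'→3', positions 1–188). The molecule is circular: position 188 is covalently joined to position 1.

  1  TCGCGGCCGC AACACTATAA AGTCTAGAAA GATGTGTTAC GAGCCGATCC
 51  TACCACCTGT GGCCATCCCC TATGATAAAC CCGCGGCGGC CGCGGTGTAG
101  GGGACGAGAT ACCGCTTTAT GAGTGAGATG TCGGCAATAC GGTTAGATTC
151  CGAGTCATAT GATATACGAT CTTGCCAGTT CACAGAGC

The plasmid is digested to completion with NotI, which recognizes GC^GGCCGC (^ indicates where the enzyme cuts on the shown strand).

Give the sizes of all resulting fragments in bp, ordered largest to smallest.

NotI sites (GCGGCCGC) start at positions 3, 86.
NotI cuts after base 2 of each site, so after positions 4, 87.
Circular molecule, 2 cuts → 2 fragments:
  5–87 → 83 bp
  88–188 then 1–4 → 101 + 4 = 105 bp
Sorted largest to smallest: 105, 83 bp.

105, 83 bp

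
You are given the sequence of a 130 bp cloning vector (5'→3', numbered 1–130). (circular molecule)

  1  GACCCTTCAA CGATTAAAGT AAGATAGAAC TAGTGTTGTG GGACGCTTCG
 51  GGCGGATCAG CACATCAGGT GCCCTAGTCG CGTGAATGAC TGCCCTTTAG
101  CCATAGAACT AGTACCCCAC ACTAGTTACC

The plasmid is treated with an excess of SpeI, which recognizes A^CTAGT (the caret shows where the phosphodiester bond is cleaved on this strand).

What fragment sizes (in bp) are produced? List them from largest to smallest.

79, 38, 13 bp

SpeI sites (ACTAGT) start at positions 29, 108, 121.
SpeI cuts after the first base of each site, so after positions 29, 108, 121.
Circular molecule, 3 cuts → 3 fragments:
  30–108 → 79 bp
  109–121 → 13 bp
  122–130 then 1–29 → 9 + 29 = 38 bp
Sorted largest to smallest: 79, 38, 13 bp.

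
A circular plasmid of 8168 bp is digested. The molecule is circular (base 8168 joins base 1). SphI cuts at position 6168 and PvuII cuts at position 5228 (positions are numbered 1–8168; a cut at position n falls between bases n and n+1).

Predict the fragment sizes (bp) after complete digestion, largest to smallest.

7228, 940 bp

Combined cut positions (sorted): 5228, 6168.
Circular molecule, 2 cuts → 2 fragments:
  6168 − 5228 = 940 bp
  wrap: 8168 − 6168 + 5228 = 7228 bp
Sorted largest to smallest: 7228, 940 bp.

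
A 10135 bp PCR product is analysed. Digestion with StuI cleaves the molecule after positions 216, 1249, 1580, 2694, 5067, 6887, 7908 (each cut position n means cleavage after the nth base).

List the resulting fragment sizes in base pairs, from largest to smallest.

Linear molecule, 7 cuts → 8 fragments:
  216 − 0 = 216 bp
  1249 − 216 = 1033 bp
  1580 − 1249 = 331 bp
  2694 − 1580 = 1114 bp
  5067 − 2694 = 2373 bp
  6887 − 5067 = 1820 bp
  7908 − 6887 = 1021 bp
  10135 − 7908 = 2227 bp
Sorted largest to smallest: 2373, 2227, 1820, 1114, 1033, 1021, 331, 216 bp.

2373, 2227, 1820, 1114, 1033, 1021, 331, 216 bp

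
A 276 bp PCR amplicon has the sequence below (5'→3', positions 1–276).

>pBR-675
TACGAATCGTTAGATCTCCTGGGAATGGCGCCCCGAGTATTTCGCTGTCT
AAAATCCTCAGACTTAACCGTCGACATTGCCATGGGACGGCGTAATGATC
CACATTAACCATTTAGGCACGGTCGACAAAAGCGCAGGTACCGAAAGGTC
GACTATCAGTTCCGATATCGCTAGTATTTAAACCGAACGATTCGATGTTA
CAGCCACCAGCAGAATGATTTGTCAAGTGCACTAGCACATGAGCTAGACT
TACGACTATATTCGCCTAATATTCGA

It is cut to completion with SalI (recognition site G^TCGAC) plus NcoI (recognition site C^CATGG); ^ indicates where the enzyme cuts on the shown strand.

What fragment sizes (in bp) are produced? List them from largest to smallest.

128, 70, 42, 26, 10 bp

SalI sites (GTCGAC) start at positions 70, 122, 148.
SalI cuts after the first base of each site, so after positions 70, 122, 148.
The NcoI site (CCATGG) starts at position 80.
NcoI cuts after the first base of each site, so after position 80.
Combined cut positions: 70, 80, 122, 148.
Linear molecule, 4 cuts → 5 fragments:
  1–70 → 70 bp
  71–80 → 10 bp
  81–122 → 42 bp
  123–148 → 26 bp
  149–276 → 128 bp
Sorted largest to smallest: 128, 70, 42, 26, 10 bp.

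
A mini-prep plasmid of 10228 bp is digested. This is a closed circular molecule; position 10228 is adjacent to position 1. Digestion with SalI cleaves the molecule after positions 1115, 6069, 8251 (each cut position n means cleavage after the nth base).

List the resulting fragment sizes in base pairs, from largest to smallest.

Circular molecule, 3 cuts → 3 fragments:
  6069 − 1115 = 4954 bp
  8251 − 6069 = 2182 bp
  wrap: 10228 − 8251 + 1115 = 3092 bp
Sorted largest to smallest: 4954, 3092, 2182 bp.

4954, 3092, 2182 bp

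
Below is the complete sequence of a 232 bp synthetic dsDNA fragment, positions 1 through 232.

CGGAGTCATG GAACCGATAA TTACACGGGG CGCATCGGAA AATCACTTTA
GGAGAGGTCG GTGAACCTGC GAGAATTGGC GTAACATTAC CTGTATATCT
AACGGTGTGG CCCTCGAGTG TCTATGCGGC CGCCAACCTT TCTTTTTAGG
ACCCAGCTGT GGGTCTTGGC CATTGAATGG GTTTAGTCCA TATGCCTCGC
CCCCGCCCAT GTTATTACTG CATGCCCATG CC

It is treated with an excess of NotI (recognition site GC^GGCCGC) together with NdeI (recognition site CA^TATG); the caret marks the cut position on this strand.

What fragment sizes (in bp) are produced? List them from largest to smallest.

127, 63, 42 bp

The NotI site (GCGGCCGC) starts at position 126.
NotI cuts after base 2 of each site, so after position 127.
The NdeI site (CATATG) starts at position 189.
NdeI cuts after base 2 of each site, so after position 190.
Combined cut positions: 127, 190.
Linear molecule, 2 cuts → 3 fragments:
  1–127 → 127 bp
  128–190 → 63 bp
  191–232 → 42 bp
Sorted largest to smallest: 127, 63, 42 bp.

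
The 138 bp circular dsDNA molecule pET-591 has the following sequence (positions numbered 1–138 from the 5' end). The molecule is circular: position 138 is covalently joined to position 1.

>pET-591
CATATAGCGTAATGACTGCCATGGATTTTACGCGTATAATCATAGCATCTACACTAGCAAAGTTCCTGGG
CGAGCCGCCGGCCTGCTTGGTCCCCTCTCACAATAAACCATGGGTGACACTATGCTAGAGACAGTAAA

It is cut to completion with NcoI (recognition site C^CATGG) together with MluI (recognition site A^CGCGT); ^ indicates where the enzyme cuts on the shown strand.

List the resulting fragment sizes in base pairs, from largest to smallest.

78, 49, 11 bp

NcoI sites (CCATGG) start at positions 19, 108.
NcoI cuts after the first base of each site, so after positions 19, 108.
The MluI site (ACGCGT) starts at position 30.
MluI cuts after the first base of each site, so after position 30.
Combined cut positions: 19, 30, 108.
Circular molecule, 3 cuts → 3 fragments:
  20–30 → 11 bp
  31–108 → 78 bp
  109–138 then 1–19 → 30 + 19 = 49 bp
Sorted largest to smallest: 78, 49, 11 bp.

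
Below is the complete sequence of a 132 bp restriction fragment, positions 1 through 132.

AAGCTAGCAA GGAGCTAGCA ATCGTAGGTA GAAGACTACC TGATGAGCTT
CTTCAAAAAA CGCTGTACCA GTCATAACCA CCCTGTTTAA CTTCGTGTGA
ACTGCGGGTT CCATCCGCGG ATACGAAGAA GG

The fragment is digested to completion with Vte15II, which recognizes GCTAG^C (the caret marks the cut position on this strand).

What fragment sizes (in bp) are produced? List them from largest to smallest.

Vte15II sites (GCTAGC) start at positions 3, 14.
Vte15II cuts after base 5 of each site (before the last base), so after positions 7, 18.
Linear molecule, 2 cuts → 3 fragments:
  1–7 → 7 bp
  8–18 → 11 bp
  19–132 → 114 bp
Sorted largest to smallest: 114, 11, 7 bp.

114, 11, 7 bp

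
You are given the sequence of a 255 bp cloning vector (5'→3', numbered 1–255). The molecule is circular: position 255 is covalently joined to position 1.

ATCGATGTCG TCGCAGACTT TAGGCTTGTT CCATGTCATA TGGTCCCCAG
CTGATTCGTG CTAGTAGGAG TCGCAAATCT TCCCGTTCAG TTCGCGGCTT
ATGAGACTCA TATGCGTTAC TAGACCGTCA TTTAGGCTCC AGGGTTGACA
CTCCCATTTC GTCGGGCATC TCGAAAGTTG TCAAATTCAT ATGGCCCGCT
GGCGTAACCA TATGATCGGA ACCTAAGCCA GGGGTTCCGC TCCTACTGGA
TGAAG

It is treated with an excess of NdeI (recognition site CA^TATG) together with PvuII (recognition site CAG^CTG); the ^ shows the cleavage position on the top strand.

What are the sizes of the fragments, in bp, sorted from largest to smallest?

NdeI sites (CATATG) start at positions 37, 109, 188, 209.
NdeI cuts after base 2 of each site, so after positions 38, 110, 189, 210.
The PvuII site (CAGCTG) starts at position 48.
PvuII cuts after base 3 of each site, so after position 50.
Combined cut positions: 38, 50, 110, 189, 210.
Circular molecule, 5 cuts → 5 fragments:
  39–50 → 12 bp
  51–110 → 60 bp
  111–189 → 79 bp
  190–210 → 21 bp
  211–255 then 1–38 → 45 + 38 = 83 bp
Sorted largest to smallest: 83, 79, 60, 21, 12 bp.

83, 79, 60, 21, 12 bp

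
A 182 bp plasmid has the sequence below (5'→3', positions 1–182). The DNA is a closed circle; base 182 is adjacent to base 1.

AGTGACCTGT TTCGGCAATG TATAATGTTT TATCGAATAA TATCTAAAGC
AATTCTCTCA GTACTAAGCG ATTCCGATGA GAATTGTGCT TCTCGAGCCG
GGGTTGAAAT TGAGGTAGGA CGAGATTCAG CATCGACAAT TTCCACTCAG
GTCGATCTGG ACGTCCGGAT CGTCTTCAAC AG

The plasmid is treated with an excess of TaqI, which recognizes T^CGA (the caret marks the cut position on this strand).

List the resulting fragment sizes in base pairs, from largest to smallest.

63, 60, 40, 19 bp

TaqI sites (TCGA) start at positions 33, 93, 133, 152.
TaqI cuts after the first base of each site, so after positions 33, 93, 133, 152.
Circular molecule, 4 cuts → 4 fragments:
  34–93 → 60 bp
  94–133 → 40 bp
  134–152 → 19 bp
  153–182 then 1–33 → 30 + 33 = 63 bp
Sorted largest to smallest: 63, 60, 40, 19 bp.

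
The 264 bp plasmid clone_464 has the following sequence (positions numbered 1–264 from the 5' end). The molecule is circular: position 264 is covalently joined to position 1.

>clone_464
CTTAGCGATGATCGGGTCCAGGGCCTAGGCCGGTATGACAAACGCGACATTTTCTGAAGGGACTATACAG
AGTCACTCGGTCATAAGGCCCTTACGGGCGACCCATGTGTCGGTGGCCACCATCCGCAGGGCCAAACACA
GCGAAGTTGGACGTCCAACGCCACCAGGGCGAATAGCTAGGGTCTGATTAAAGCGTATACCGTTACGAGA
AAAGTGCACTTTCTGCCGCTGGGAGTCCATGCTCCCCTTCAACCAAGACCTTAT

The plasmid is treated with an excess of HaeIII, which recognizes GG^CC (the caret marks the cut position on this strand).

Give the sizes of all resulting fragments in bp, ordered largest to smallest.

156, 59, 28, 15, 6 bp

HaeIII sites (GGCC) start at positions 22, 28, 87, 115, 130.
HaeIII cuts after base 2 of each site, so after positions 23, 29, 88, 116, 131.
Circular molecule, 5 cuts → 5 fragments:
  24–29 → 6 bp
  30–88 → 59 bp
  89–116 → 28 bp
  117–131 → 15 bp
  132–264 then 1–23 → 133 + 23 = 156 bp
Sorted largest to smallest: 156, 59, 28, 15, 6 bp.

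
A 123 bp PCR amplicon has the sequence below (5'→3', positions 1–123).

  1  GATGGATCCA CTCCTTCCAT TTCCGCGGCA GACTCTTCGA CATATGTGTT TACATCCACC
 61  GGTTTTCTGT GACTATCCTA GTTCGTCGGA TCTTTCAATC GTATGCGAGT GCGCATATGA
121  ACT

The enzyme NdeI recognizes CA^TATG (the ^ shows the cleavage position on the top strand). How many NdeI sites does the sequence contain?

2

CATATG occurs starting at positions 41, 114.
NdeI cuts at 2 sites.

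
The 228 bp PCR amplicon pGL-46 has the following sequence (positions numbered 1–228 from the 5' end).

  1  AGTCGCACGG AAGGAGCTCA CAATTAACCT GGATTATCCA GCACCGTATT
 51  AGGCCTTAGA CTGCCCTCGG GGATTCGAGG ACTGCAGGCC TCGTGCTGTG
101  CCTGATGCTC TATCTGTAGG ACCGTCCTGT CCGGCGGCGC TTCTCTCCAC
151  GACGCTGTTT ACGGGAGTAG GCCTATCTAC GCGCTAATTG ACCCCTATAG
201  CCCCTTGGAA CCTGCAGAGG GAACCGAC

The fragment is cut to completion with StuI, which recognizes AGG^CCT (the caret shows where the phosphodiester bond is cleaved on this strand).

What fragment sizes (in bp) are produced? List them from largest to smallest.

StuI sites (AGGCCT) start at positions 51, 86, 169.
StuI cuts after base 3 of each site, so after positions 53, 88, 171.
Linear molecule, 3 cuts → 4 fragments:
  1–53 → 53 bp
  54–88 → 35 bp
  89–171 → 83 bp
  172–228 → 57 bp
Sorted largest to smallest: 83, 57, 53, 35 bp.

83, 57, 53, 35 bp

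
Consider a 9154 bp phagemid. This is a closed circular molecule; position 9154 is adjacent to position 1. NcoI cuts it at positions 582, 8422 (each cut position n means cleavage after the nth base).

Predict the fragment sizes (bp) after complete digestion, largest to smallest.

7840, 1314 bp

Circular molecule, 2 cuts → 2 fragments:
  8422 − 582 = 7840 bp
  wrap: 9154 − 8422 + 582 = 1314 bp
Sorted largest to smallest: 7840, 1314 bp.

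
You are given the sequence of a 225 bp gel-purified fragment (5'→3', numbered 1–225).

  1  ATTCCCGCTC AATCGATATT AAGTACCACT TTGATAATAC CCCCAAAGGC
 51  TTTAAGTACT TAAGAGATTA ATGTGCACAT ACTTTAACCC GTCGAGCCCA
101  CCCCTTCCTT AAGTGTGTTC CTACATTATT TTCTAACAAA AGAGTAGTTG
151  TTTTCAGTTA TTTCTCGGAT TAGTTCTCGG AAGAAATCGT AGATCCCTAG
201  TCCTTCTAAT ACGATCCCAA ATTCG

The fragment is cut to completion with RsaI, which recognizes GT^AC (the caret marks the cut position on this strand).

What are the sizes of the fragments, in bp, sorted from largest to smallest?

RsaI sites (GTAC) start at positions 23, 56.
RsaI cuts after base 2 of each site, so after positions 24, 57.
Linear molecule, 2 cuts → 3 fragments:
  1–24 → 24 bp
  25–57 → 33 bp
  58–225 → 168 bp
Sorted largest to smallest: 168, 33, 24 bp.

168, 33, 24 bp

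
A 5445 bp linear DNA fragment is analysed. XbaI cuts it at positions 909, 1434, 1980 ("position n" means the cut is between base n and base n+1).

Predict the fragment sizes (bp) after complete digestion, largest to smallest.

Linear molecule, 3 cuts → 4 fragments:
  909 − 0 = 909 bp
  1434 − 909 = 525 bp
  1980 − 1434 = 546 bp
  5445 − 1980 = 3465 bp
Sorted largest to smallest: 3465, 909, 546, 525 bp.

3465, 909, 546, 525 bp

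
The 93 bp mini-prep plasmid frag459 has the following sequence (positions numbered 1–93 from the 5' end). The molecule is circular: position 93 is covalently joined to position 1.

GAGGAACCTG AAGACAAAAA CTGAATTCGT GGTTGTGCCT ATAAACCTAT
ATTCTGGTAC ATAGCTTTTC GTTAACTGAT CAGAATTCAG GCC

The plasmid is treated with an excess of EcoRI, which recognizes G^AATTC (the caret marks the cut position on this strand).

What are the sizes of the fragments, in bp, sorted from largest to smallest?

EcoRI sites (GAATTC) start at positions 23, 83.
EcoRI cuts after the first base of each site, so after positions 23, 83.
Circular molecule, 2 cuts → 2 fragments:
  24–83 → 60 bp
  84–93 then 1–23 → 10 + 23 = 33 bp
Sorted largest to smallest: 60, 33 bp.

60, 33 bp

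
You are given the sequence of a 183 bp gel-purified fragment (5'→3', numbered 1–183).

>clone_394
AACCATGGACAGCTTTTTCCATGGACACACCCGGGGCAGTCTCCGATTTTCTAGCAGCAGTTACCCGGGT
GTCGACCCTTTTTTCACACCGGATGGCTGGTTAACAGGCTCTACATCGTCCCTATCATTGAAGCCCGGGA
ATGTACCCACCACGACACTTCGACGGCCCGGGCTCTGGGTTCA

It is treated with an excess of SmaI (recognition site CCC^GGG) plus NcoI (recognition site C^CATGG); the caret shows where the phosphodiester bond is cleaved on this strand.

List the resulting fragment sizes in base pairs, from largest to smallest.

SmaI sites (CCCGGG) start at positions 30, 64, 134, 167.
SmaI cuts after base 3 of each site, so after positions 32, 66, 136, 169.
NcoI sites (CCATGG) start at positions 3, 19.
NcoI cuts after the first base of each site, so after positions 3, 19.
Combined cut positions: 3, 19, 32, 66, 136, 169.
Linear molecule, 6 cuts → 7 fragments:
  1–3 → 3 bp
  4–19 → 16 bp
  20–32 → 13 bp
  33–66 → 34 bp
  67–136 → 70 bp
  137–169 → 33 bp
  170–183 → 14 bp
Sorted largest to smallest: 70, 34, 33, 16, 14, 13, 3 bp.

70, 34, 33, 16, 14, 13, 3 bp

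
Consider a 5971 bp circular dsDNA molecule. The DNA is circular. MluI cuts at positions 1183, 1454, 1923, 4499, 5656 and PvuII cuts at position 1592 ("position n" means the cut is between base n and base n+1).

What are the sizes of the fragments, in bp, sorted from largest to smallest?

2576, 1498, 1157, 331, 271, 138 bp

Combined cut positions (sorted): 1183, 1454, 1592, 1923, 4499, 5656.
Circular molecule, 6 cuts → 6 fragments:
  1454 − 1183 = 271 bp
  1592 − 1454 = 138 bp
  1923 − 1592 = 331 bp
  4499 − 1923 = 2576 bp
  5656 − 4499 = 1157 bp
  wrap: 5971 − 5656 + 1183 = 1498 bp
Sorted largest to smallest: 2576, 1498, 1157, 331, 271, 138 bp.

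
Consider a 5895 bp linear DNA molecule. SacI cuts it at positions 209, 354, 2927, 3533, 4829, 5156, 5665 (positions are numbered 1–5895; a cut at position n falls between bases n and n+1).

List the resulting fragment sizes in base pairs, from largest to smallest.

Linear molecule, 7 cuts → 8 fragments:
  209 − 0 = 209 bp
  354 − 209 = 145 bp
  2927 − 354 = 2573 bp
  3533 − 2927 = 606 bp
  4829 − 3533 = 1296 bp
  5156 − 4829 = 327 bp
  5665 − 5156 = 509 bp
  5895 − 5665 = 230 bp
Sorted largest to smallest: 2573, 1296, 606, 509, 327, 230, 209, 145 bp.

2573, 1296, 606, 509, 327, 230, 209, 145 bp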